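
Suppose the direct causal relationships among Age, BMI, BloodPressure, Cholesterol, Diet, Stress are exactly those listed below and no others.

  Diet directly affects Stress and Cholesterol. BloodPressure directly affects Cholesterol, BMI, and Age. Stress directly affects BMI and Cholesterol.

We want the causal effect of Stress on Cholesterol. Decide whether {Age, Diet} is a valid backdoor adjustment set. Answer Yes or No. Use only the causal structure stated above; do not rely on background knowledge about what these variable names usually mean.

Backdoor paths from Stress to Cholesterol (paths whose first edge points into Stress):
  P1: Stress <- Diet -> Cholesterol
Condition 1 (no descendant of Stress in the set): holds — descendants of Stress are {BMI, Cholesterol}; none are in {Age, Diet}.
Condition 2 (every backdoor path blocked by {Age, Diet}):
  P1: blocked at fork node Diet ∈ conditioning set.
{Age, Diet} satisfies the backdoor criterion.

Yes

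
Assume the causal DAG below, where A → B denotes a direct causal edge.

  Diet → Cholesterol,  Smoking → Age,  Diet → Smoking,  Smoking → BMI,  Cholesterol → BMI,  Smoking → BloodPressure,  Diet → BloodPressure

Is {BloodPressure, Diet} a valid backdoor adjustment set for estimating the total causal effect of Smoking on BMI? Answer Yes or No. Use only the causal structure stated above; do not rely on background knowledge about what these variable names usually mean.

Backdoor paths from Smoking to BMI (paths whose first edge points into Smoking):
  P1: Smoking <- Diet -> Cholesterol -> BMI
Condition 1 (no descendant of Smoking in the set): FAILS — BloodPressure is a descendant of Smoking.
Condition 2 (every backdoor path blocked by {BloodPressure, Diet}):
  P1: blocked at fork node Diet ∈ conditioning set.
{BloodPressure, Diet} does not satisfy the backdoor criterion.

No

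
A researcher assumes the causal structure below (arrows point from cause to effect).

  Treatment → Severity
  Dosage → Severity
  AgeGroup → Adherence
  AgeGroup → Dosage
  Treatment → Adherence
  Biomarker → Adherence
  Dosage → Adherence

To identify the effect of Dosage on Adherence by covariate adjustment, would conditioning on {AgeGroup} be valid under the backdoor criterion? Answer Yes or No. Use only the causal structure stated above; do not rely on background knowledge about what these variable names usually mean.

Backdoor paths from Dosage to Adherence (paths whose first edge points into Dosage):
  P1: Dosage <- AgeGroup -> Adherence
Condition 1 (no descendant of Dosage in the set): holds — descendants of Dosage are {Adherence, Severity}; none are in {AgeGroup}.
Condition 2 (every backdoor path blocked by {AgeGroup}):
  P1: blocked at fork node AgeGroup ∈ conditioning set.
{AgeGroup} satisfies the backdoor criterion.

Yes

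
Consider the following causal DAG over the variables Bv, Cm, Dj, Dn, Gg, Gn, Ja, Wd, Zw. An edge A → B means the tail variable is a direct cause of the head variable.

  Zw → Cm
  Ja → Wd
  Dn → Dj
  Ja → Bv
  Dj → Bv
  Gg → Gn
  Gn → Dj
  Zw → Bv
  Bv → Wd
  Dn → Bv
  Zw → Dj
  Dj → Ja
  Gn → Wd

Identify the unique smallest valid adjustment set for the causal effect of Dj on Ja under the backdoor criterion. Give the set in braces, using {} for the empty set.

Variables eligible for adjustment (non-descendants of Dj, excluding Dj and Ja): {Cm, Dn, Gg, Gn, Zw}.
Backdoor paths from Dj to Ja:
  P1: Dj <- Zw -> Bv <- Ja
  P2: Dj <- Zw -> Bv -> Wd <- Ja
  P3: Dj <- Gn -> Wd <- Ja
  P4: Dj <- Gn -> Wd <- Bv <- Ja
  P5: Dj <- Dn -> Bv <- Ja
  P6: Dj <- Dn -> Bv -> Wd <- Ja
Each backdoor path contains an unconditioned collider, so every path is already blocked with the empty conditioning set:
  P1: blocked at collider Bv (neither it nor any descendant is in the conditioning set).
  P2: blocked at collider Wd (neither it nor any descendant is in the conditioning set).
  P3: blocked at collider Wd (neither it nor any descendant is in the conditioning set).
  P4: blocked at collider Wd (neither it nor any descendant is in the conditioning set).
  P5: blocked at collider Bv (neither it nor any descendant is in the conditioning set).
  P6: blocked at collider Wd (neither it nor any descendant is in the conditioning set).
The empty set is therefore the unique smallest valid set.

{}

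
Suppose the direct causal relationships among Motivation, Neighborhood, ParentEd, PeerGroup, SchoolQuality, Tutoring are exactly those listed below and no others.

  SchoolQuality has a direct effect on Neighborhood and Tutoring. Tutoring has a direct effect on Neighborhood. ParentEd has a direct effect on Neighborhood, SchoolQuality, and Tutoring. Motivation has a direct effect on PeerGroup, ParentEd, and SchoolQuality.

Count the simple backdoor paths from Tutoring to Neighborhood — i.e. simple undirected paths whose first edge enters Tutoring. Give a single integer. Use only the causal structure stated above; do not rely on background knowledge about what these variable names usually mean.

A backdoor path from Tutoring to Neighborhood is any simple undirected path whose first edge points into Tutoring (i.e. leaves Tutoring via a parent).
Parents of Tutoring: {ParentEd, SchoolQuality}.
Enumerating:
  P1: Tutoring <- ParentEd <- Motivation -> SchoolQuality -> Neighborhood
  P2: Tutoring <- ParentEd -> SchoolQuality -> Neighborhood
  P3: Tutoring <- ParentEd -> Neighborhood
  P4: Tutoring <- SchoolQuality <- Motivation -> ParentEd -> Neighborhood
  P5: Tutoring <- SchoolQuality <- ParentEd -> Neighborhood
  P6: Tutoring <- SchoolQuality -> Neighborhood
That exhausts the simple backdoor paths. Count: 6.

6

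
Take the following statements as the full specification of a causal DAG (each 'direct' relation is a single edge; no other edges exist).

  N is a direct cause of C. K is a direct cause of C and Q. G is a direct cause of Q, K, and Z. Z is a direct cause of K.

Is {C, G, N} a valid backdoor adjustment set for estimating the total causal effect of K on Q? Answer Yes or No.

No

Backdoor paths from K to Q (paths whose first edge points into K):
  P1: K <- G -> Q
  P2: K <- Z <- G -> Q
Condition 1 (no descendant of K in the set): FAILS — C is a descendant of K.
Condition 2 (every backdoor path blocked by {C, G, N}):
  P1: blocked at fork node G ∈ conditioning set.
  P2: blocked at fork node G ∈ conditioning set.
{C, G, N} does not satisfy the backdoor criterion.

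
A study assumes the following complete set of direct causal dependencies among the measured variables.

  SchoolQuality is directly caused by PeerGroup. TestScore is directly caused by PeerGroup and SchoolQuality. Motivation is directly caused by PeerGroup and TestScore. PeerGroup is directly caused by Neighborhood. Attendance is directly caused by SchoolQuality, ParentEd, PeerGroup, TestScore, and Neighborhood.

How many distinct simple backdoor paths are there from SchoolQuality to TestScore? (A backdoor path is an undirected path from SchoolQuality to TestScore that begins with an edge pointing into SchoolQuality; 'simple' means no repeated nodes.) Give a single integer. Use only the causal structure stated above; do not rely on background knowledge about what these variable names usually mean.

A backdoor path from SchoolQuality to TestScore is any simple undirected path whose first edge points into SchoolQuality (i.e. leaves SchoolQuality via a parent).
Parents of SchoolQuality: {PeerGroup}.
Enumerating:
  P1: SchoolQuality <- PeerGroup <- Neighborhood -> Attendance <- TestScore
  P2: SchoolQuality <- PeerGroup -> TestScore
  P3: SchoolQuality <- PeerGroup -> Attendance <- TestScore
  P4: SchoolQuality <- PeerGroup -> Motivation <- TestScore
That exhausts the simple backdoor paths. Count: 4.

4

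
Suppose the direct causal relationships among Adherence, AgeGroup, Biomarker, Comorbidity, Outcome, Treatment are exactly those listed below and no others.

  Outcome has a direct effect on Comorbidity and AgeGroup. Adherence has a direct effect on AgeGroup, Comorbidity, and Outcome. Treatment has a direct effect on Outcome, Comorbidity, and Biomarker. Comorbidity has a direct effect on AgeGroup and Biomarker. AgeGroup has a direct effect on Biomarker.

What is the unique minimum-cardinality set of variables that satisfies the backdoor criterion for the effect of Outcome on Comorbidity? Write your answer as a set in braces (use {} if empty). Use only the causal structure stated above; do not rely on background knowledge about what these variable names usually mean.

Variables eligible for adjustment (non-descendants of Outcome, excluding Outcome and Comorbidity): {Adherence, Treatment}.
Backdoor paths from Outcome to Comorbidity:
  P1: Outcome <- Treatment -> Comorbidity
  P2: Outcome <- Treatment -> Biomarker <- Comorbidity
  P3: Outcome <- Treatment -> Biomarker <- AgeGroup <- Adherence -> Comorbidity
  P4: Outcome <- Treatment -> Biomarker <- AgeGroup <- Comorbidity
  P5: Outcome <- Adherence -> Comorbidity
  P6: Outcome <- Adherence -> AgeGroup <- Comorbidity
  P7: Outcome <- Adherence -> AgeGroup -> Biomarker <- Treatment -> Comorbidity
  P8: Outcome <- Adherence -> AgeGroup -> Biomarker <- Comorbidity
The empty set is not sufficient: P1 (Outcome <- Treatment -> Comorbidity) has no collider blocking it and no conditioned non-collider, so it is open.
Try {Adherence, Treatment}:
  P1: blocked at fork node Treatment ∈ conditioning set.
  P2: blocked at fork node Treatment ∈ conditioning set.
  P3: blocked at fork node Treatment ∈ conditioning set.
  P4: blocked at fork node Treatment ∈ conditioning set.
  P5: blocked at fork node Adherence ∈ conditioning set.
  P6: blocked at fork node Adherence ∈ conditioning set.
  P7: blocked at fork node Adherence ∈ conditioning set.
  P8: blocked at fork node Adherence ∈ conditioning set.
{Adherence, Treatment} contains no descendant of Outcome and blocks every backdoor path.
Every element of {Adherence, Treatment} is needed (dropping Adherence leaves P5 open; dropping Treatment leaves P1 open), so no proper subset is valid.
Among all size-2 subsets of the eligible variables, only {Adherence, Treatment} blocks every backdoor path, so it is the unique smallest valid adjustment set.

{Adherence, Treatment}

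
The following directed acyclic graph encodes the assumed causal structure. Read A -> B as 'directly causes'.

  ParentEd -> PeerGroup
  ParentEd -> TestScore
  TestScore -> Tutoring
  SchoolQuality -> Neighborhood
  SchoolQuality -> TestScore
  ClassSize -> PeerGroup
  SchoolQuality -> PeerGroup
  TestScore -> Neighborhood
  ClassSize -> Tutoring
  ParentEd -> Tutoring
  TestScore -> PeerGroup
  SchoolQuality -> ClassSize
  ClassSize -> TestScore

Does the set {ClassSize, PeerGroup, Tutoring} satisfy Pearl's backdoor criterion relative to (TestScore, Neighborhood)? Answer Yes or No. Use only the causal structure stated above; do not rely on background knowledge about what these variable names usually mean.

No

Backdoor paths from TestScore to Neighborhood (paths whose first edge points into TestScore):
  P1: TestScore <- SchoolQuality -> Neighborhood
  P2: TestScore <- ParentEd -> Tutoring <- ClassSize <- SchoolQuality -> Neighborhood
  P3: TestScore <- ParentEd -> Tutoring <- ClassSize -> PeerGroup <- SchoolQuality -> Neighborhood
  P4: TestScore <- ParentEd -> PeerGroup <- SchoolQuality -> Neighborhood
  P5: TestScore <- ParentEd -> PeerGroup <- ClassSize <- SchoolQuality -> Neighborhood
  P6: TestScore <- ClassSize <- SchoolQuality -> Neighborhood
  P7: TestScore <- ClassSize -> Tutoring <- ParentEd -> PeerGroup <- SchoolQuality -> Neighborhood
  P8: TestScore <- ClassSize -> PeerGroup <- SchoolQuality -> Neighborhood
Condition 1 (no descendant of TestScore in the set): FAILS — PeerGroup and Tutoring are descendants of TestScore.
Condition 2 (every backdoor path blocked by {ClassSize, PeerGroup, Tutoring}):
  P1: open — no interior node is in the conditioning set.
  P2: blocked at chain node ClassSize ∈ conditioning set.
  P3: blocked at fork node ClassSize ∈ conditioning set.
  P4: open — collider(s) PeerGroup are conditioned on (or have a conditioned descendant) and no non-collider on the path is in the set.
  P5: blocked at chain node ClassSize ∈ conditioning set.
  P6: blocked at chain node ClassSize ∈ conditioning set.
  P7: blocked at fork node ClassSize ∈ conditioning set.
  P8: blocked at fork node ClassSize ∈ conditioning set.
{ClassSize, PeerGroup, Tutoring} does not satisfy the backdoor criterion.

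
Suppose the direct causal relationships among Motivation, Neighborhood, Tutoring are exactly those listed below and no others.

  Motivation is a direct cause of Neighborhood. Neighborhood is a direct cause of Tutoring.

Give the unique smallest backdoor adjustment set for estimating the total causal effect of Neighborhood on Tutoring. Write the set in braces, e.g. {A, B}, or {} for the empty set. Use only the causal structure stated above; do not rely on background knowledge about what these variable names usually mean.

{}

Variables eligible for adjustment (non-descendants of Neighborhood, excluding Neighborhood and Tutoring): {Motivation}.
Backdoor paths from Neighborhood to Tutoring:
  (none)
With no backdoor paths the empty set already satisfies the criterion, and it is trivially minimal.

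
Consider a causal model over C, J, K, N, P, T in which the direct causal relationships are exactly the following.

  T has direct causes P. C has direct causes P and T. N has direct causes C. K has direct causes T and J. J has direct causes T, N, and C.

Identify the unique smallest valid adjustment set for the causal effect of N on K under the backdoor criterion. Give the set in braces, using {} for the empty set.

Variables eligible for adjustment (non-descendants of N, excluding N and K): {C, P, T}.
Backdoor paths from N to K:
  P1: N <- C <- P -> T -> J -> K
  P2: N <- C <- P -> T -> K
  P3: N <- C <- T -> J -> K
  P4: N <- C <- T -> K
  P5: N <- C -> J <- T -> K
  P6: N <- C -> J -> K
The empty set is not sufficient: P1 (N <- C <- P -> T -> J -> K) has no collider blocking it and no conditioned non-collider, so it is open.
Try {C}:
  P1: blocked at chain node C ∈ conditioning set.
  P2: blocked at chain node C ∈ conditioning set.
  P3: blocked at chain node C ∈ conditioning set.
  P4: blocked at chain node C ∈ conditioning set.
  P5: blocked at fork node C ∈ conditioning set.
  P6: blocked at fork node C ∈ conditioning set.
{C} contains no descendant of N and blocks every backdoor path.
No other singleton works — e.g. {P} leaves P3 open — so {C} is the unique smallest valid adjustment set.

{C}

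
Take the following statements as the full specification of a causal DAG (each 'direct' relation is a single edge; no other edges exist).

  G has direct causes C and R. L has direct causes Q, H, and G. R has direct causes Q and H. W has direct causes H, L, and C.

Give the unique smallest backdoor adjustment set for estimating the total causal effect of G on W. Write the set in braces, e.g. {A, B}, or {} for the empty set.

Variables eligible for adjustment (non-descendants of G, excluding G and W): {C, H, Q, R}.
Backdoor paths from G to W:
  P1: G <- R <- Q -> L <- H -> W
  P2: G <- R <- Q -> L -> W
  P3: G <- R <- H -> L -> W
  P4: G <- R <- H -> W
  P5: G <- C -> W
The empty set is not sufficient: P2 (G <- R <- Q -> L -> W) has no collider blocking it and no conditioned non-collider, so it is open.
Try {C, R}:
  P1: blocked at chain node R ∈ conditioning set.
  P2: blocked at chain node R ∈ conditioning set.
  P3: blocked at chain node R ∈ conditioning set.
  P4: blocked at chain node R ∈ conditioning set.
  P5: blocked at fork node C ∈ conditioning set.
{C, R} contains no descendant of G and blocks every backdoor path.
Every element of {C, R} is needed (dropping C leaves P5 open; dropping R leaves P2 open), so no proper subset is valid.
Among all size-2 subsets of the eligible variables, only {C, R} blocks every backdoor path, so it is the unique smallest valid adjustment set.

{C, R}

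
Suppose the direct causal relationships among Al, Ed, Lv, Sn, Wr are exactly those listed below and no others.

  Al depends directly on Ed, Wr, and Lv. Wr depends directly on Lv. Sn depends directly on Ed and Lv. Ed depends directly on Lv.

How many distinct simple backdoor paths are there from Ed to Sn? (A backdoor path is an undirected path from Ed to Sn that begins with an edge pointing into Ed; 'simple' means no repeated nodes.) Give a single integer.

A backdoor path from Ed to Sn is any simple undirected path whose first edge points into Ed (i.e. leaves Ed via a parent).
Parents of Ed: {Lv}.
Enumerating:
  P1: Ed <- Lv -> Sn
That exhausts the simple backdoor paths. Count: 1.

1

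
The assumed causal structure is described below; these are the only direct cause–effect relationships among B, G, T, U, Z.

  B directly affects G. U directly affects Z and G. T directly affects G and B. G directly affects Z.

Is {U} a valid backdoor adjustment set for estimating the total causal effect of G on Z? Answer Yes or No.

Yes

Backdoor paths from G to Z (paths whose first edge points into G):
  P1: G <- U -> Z
Condition 1 (no descendant of G in the set): holds — descendants of G are {Z}; none are in {U}.
Condition 2 (every backdoor path blocked by {U}):
  P1: blocked at fork node U ∈ conditioning set.
{U} satisfies the backdoor criterion.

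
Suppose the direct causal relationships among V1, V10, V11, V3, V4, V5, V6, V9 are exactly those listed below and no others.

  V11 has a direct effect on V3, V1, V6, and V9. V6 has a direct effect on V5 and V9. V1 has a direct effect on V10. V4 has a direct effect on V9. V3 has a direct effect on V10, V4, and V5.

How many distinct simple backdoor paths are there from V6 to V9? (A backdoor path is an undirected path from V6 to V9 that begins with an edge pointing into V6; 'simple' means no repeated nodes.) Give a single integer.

A backdoor path from V6 to V9 is any simple undirected path whose first edge points into V6 (i.e. leaves V6 via a parent).
Parents of V6: {V11}.
Enumerating:
  P1: V6 <- V11 -> V1 -> V10 <- V3 -> V4 -> V9
  P2: V6 <- V11 -> V3 -> V4 -> V9
  P3: V6 <- V11 -> V9
That exhausts the simple backdoor paths. Count: 3.

3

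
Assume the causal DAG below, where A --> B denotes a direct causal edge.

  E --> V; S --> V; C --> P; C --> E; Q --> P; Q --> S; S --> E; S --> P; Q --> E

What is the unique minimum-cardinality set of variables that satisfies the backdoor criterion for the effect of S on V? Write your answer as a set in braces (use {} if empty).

Variables eligible for adjustment (non-descendants of S, excluding S and V): {C, Q}.
Backdoor paths from S to V:
  P1: S <- Q -> E -> V
  P2: S <- Q -> P <- C -> E -> V
The empty set is not sufficient: P1 (S <- Q -> E -> V) has no collider blocking it and no conditioned non-collider, so it is open.
Try {Q}:
  P1: blocked at fork node Q ∈ conditioning set.
  P2: blocked at fork node Q ∈ conditioning set.
{Q} contains no descendant of S and blocks every backdoor path.
No other singleton works — e.g. {C} leaves P1 open — so {Q} is the unique smallest valid adjustment set.

{Q}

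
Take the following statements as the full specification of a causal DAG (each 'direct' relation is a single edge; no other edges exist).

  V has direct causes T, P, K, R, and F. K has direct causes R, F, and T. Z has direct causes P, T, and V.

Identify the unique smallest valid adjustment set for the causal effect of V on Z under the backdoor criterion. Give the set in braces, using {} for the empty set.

{P, T}

Variables eligible for adjustment (non-descendants of V, excluding V and Z): {F, K, P, R, T}.
Backdoor paths from V to Z:
  P1: V <- F -> K <- T -> Z
  P2: V <- T -> Z
  P3: V <- R -> K <- T -> Z
  P4: V <- P -> Z
  P5: V <- K <- T -> Z
The empty set is not sufficient: P2 (V <- T -> Z) has no collider blocking it and no conditioned non-collider, so it is open.
Try {P, T}:
  P1: blocked at collider K (neither it nor any descendant is in the conditioning set).
  P2: blocked at fork node T ∈ conditioning set.
  P3: blocked at collider K (neither it nor any descendant is in the conditioning set).
  P4: blocked at fork node P ∈ conditioning set.
  P5: blocked at fork node T ∈ conditioning set.
{P, T} contains no descendant of V and blocks every backdoor path.
Every element of {P, T} is needed (dropping P leaves P4 open; dropping T leaves P2 open), so no proper subset is valid.
Among all size-2 subsets of the eligible variables, only {P, T} blocks every backdoor path, so it is the unique smallest valid adjustment set.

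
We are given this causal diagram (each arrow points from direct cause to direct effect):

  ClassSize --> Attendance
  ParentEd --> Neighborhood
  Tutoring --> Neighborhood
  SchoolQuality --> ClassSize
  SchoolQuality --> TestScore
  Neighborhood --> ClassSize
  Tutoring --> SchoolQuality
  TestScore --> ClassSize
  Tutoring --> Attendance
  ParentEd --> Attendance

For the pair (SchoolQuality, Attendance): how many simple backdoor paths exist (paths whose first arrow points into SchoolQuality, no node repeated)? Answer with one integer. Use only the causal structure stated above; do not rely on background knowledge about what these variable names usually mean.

3

A backdoor path from SchoolQuality to Attendance is any simple undirected path whose first edge points into SchoolQuality (i.e. leaves SchoolQuality via a parent).
Parents of SchoolQuality: {Tutoring}.
Enumerating:
  P1: SchoolQuality <- Tutoring -> Neighborhood <- ParentEd -> Attendance
  P2: SchoolQuality <- Tutoring -> Neighborhood -> ClassSize -> Attendance
  P3: SchoolQuality <- Tutoring -> Attendance
That exhausts the simple backdoor paths. Count: 3.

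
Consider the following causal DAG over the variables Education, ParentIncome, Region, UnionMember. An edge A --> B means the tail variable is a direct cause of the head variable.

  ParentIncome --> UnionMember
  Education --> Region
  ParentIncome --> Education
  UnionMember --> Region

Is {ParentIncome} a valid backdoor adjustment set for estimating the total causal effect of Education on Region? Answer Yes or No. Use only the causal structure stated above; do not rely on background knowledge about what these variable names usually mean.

Backdoor paths from Education to Region (paths whose first edge points into Education):
  P1: Education <- ParentIncome -> UnionMember -> Region
Condition 1 (no descendant of Education in the set): holds — descendants of Education are {Region}; none are in {ParentIncome}.
Condition 2 (every backdoor path blocked by {ParentIncome}):
  P1: blocked at fork node ParentIncome ∈ conditioning set.
{ParentIncome} satisfies the backdoor criterion.

Yes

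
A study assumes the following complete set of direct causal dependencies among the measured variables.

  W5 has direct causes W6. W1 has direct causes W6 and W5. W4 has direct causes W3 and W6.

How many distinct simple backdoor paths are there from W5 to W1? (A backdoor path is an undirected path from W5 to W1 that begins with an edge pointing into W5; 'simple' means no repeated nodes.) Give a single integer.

A backdoor path from W5 to W1 is any simple undirected path whose first edge points into W5 (i.e. leaves W5 via a parent).
Parents of W5: {W6}.
Enumerating:
  P1: W5 <- W6 -> W1
That exhausts the simple backdoor paths. Count: 1.

1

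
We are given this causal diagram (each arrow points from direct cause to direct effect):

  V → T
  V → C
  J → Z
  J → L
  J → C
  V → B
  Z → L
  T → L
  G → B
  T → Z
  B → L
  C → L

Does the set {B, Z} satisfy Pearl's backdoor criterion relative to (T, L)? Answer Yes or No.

Backdoor paths from T to L (paths whose first edge points into T):
  P1: T <- V -> C <- J -> Z -> L
  P2: T <- V -> C <- J -> L
  P3: T <- V -> C -> L
  P4: T <- V -> B -> L
Condition 1 (no descendant of T in the set): FAILS — Z is a descendant of T.
Condition 2 (every backdoor path blocked by {B, Z}):
  P1: blocked at collider C (neither it nor any descendant is in the conditioning set).
  P2: blocked at collider C (neither it nor any descendant is in the conditioning set).
  P3: open — no interior node is in the conditioning set.
  P4: blocked at chain node B ∈ conditioning set.
{B, Z} does not satisfy the backdoor criterion.

No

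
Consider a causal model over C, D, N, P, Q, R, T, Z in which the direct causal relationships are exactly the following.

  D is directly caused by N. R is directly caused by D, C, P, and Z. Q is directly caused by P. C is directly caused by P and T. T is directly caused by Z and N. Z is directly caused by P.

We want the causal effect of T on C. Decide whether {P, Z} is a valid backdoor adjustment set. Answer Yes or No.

Yes

Backdoor paths from T to C (paths whose first edge points into T):
  P1: T <- N -> D -> R <- P -> C
  P2: T <- N -> D -> R <- Z <- P -> C
  P3: T <- N -> D -> R <- C
  P4: T <- Z <- P -> C
  P5: T <- Z <- P -> R <- C
  P6: T <- Z -> R <- P -> C
  P7: T <- Z -> R <- C
Condition 1 (no descendant of T in the set): holds — descendants of T are {C, R}; none are in {P, Z}.
Condition 2 (every backdoor path blocked by {P, Z}):
  P1: blocked at collider R (neither it nor any descendant is in the conditioning set).
  P2: blocked at collider R (neither it nor any descendant is in the conditioning set).
  P3: blocked at collider R (neither it nor any descendant is in the conditioning set).
  P4: blocked at chain node Z ∈ conditioning set.
  P5: blocked at chain node Z ∈ conditioning set.
  P6: blocked at fork node Z ∈ conditioning set.
  P7: blocked at fork node Z ∈ conditioning set.
{P, Z} satisfies the backdoor criterion.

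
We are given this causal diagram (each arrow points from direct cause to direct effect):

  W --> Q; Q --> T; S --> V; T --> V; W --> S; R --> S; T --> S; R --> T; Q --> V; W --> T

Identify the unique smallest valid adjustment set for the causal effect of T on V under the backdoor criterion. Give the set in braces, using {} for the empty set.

Variables eligible for adjustment (non-descendants of T, excluding T and V): {Q, R, W}.
Backdoor paths from T to V:
  P1: T <- W -> Q -> V
  P2: T <- W -> S -> V
  P3: T <- Q <- W -> S -> V
  P4: T <- Q -> V
  P5: T <- R -> S <- W -> Q -> V
  P6: T <- R -> S -> V
The empty set is not sufficient: P1 (T <- W -> Q -> V) has no collider blocking it and no conditioned non-collider, so it is open.
Try {Q, R, W}:
  P1: blocked at fork node W ∈ conditioning set.
  P2: blocked at fork node W ∈ conditioning set.
  P3: blocked at chain node Q ∈ conditioning set.
  P4: blocked at fork node Q ∈ conditioning set.
  P5: blocked at fork node R ∈ conditioning set.
  P6: blocked at fork node R ∈ conditioning set.
{Q, R, W} contains no descendant of T and blocks every backdoor path.
Every element of {Q, R, W} is needed (dropping Q leaves P4 open; dropping R leaves P6 open; dropping W leaves P2 open), so no proper subset is valid.
Among all size-3 subsets of the eligible variables, only {Q, R, W} blocks every backdoor path, so it is the unique smallest valid adjustment set.

{Q, R, W}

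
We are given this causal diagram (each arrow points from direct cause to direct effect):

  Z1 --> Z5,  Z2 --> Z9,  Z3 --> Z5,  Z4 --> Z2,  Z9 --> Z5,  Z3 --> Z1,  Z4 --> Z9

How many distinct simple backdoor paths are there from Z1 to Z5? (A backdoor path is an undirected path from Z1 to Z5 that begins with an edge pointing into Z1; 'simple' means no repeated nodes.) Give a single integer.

1

A backdoor path from Z1 to Z5 is any simple undirected path whose first edge points into Z1 (i.e. leaves Z1 via a parent).
Parents of Z1: {Z3}.
Enumerating:
  P1: Z1 <- Z3 -> Z5
That exhausts the simple backdoor paths. Count: 1.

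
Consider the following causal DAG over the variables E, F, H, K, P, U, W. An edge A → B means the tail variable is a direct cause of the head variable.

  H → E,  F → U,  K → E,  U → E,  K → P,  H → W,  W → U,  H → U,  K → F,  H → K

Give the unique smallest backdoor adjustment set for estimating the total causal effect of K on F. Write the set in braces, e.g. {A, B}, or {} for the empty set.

Variables eligible for adjustment (non-descendants of K, excluding K and F): {H, W}.
Backdoor paths from K to F:
  P1: K <- H -> W -> U <- F
  P2: K <- H -> U <- F
  P3: K <- H -> E <- U <- F
Each backdoor path contains an unconditioned collider, so every path is already blocked with the empty conditioning set:
  P1: blocked at collider U (neither it nor any descendant is in the conditioning set).
  P2: blocked at collider U (neither it nor any descendant is in the conditioning set).
  P3: blocked at collider E (neither it nor any descendant is in the conditioning set).
The empty set is therefore the unique smallest valid set.

{}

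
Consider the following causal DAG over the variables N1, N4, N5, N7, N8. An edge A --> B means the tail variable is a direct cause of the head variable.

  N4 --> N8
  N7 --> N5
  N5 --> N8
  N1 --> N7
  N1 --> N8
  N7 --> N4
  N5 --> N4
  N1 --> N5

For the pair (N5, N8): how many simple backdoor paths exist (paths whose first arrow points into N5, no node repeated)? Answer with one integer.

A backdoor path from N5 to N8 is any simple undirected path whose first edge points into N5 (i.e. leaves N5 via a parent).
Parents of N5: {N1, N7}.
Enumerating:
  P1: N5 <- N1 -> N7 -> N4 -> N8
  P2: N5 <- N1 -> N8
  P3: N5 <- N7 <- N1 -> N8
  P4: N5 <- N7 -> N4 -> N8
That exhausts the simple backdoor paths. Count: 4.

4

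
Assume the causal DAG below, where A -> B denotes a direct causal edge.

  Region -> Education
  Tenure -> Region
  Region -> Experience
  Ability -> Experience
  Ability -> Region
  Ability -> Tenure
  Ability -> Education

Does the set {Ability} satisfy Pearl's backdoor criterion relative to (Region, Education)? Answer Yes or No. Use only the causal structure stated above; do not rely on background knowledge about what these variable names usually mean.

Backdoor paths from Region to Education (paths whose first edge points into Region):
  P1: Region <- Ability -> Education
  P2: Region <- Tenure <- Ability -> Education
Condition 1 (no descendant of Region in the set): holds — descendants of Region are {Education, Experience}; none are in {Ability}.
Condition 2 (every backdoor path blocked by {Ability}):
  P1: blocked at fork node Ability ∈ conditioning set.
  P2: blocked at fork node Ability ∈ conditioning set.
{Ability} satisfies the backdoor criterion.

Yes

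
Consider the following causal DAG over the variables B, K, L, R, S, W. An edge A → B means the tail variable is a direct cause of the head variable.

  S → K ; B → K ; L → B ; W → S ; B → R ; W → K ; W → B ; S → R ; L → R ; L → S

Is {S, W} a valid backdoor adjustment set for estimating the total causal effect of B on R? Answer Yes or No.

Backdoor paths from B to R (paths whose first edge points into B):
  P1: B <- L -> S -> R
  P2: B <- L -> R
  P3: B <- W -> S <- L -> R
  P4: B <- W -> S -> R
  P5: B <- W -> K <- S <- L -> R
  P6: B <- W -> K <- S -> R
Condition 1 (no descendant of B in the set): holds — descendants of B are {K, R}; none are in {S, W}.
Condition 2 (every backdoor path blocked by {S, W}):
  P1: blocked at chain node S ∈ conditioning set.
  P2: open — no interior node is in the conditioning set.
  P3: blocked at fork node W ∈ conditioning set.
  P4: blocked at fork node W ∈ conditioning set.
  P5: blocked at fork node W ∈ conditioning set.
  P6: blocked at fork node W ∈ conditioning set.
{S, W} does not satisfy the backdoor criterion.

No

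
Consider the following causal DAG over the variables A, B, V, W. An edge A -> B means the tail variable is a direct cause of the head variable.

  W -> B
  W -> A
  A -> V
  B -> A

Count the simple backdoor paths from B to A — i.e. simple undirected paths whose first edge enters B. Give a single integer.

1

A backdoor path from B to A is any simple undirected path whose first edge points into B (i.e. leaves B via a parent).
Parents of B: {W}.
Enumerating:
  P1: B <- W -> A
That exhausts the simple backdoor paths. Count: 1.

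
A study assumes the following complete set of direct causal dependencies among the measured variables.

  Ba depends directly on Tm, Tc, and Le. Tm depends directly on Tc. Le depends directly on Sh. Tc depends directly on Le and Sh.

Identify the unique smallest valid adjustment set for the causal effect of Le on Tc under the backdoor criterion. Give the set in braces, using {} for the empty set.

{Sh}

Variables eligible for adjustment (non-descendants of Le, excluding Le and Tc): {Sh}.
Backdoor paths from Le to Tc:
  P1: Le <- Sh -> Tc
The empty set is not sufficient: P1 (Le <- Sh -> Tc) has no collider blocking it and no conditioned non-collider, so it is open.
Try {Sh}:
  P1: blocked at fork node Sh ∈ conditioning set.
{Sh} contains no descendant of Le and blocks every backdoor path.
{Sh} is the unique smallest valid adjustment set.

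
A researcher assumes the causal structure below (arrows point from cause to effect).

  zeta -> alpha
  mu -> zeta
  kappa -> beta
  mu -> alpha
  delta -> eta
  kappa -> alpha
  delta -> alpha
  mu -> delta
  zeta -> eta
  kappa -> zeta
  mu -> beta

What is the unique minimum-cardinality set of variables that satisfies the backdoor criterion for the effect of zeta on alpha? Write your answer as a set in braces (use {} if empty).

Variables eligible for adjustment (non-descendants of zeta, excluding zeta and alpha): {beta, delta, kappa, mu}.
Backdoor paths from zeta to alpha:
  P1: zeta <- kappa -> beta <- mu -> delta -> alpha
  P2: zeta <- kappa -> beta <- mu -> alpha
  P3: zeta <- kappa -> alpha
  P4: zeta <- mu -> delta -> alpha
  P5: zeta <- mu -> beta <- kappa -> alpha
  P6: zeta <- mu -> alpha
The empty set is not sufficient: P3 (zeta <- kappa -> alpha) has no collider blocking it and no conditioned non-collider, so it is open.
Try {kappa, mu}:
  P1: blocked at fork node kappa ∈ conditioning set.
  P2: blocked at fork node kappa ∈ conditioning set.
  P3: blocked at fork node kappa ∈ conditioning set.
  P4: blocked at fork node mu ∈ conditioning set.
  P5: blocked at fork node mu ∈ conditioning set.
  P6: blocked at fork node mu ∈ conditioning set.
{kappa, mu} contains no descendant of zeta and blocks every backdoor path.
Every element of {kappa, mu} is needed (dropping kappa leaves P3 open; dropping mu leaves P4 open), so no proper subset is valid.
Among all size-2 subsets of the eligible variables, only {kappa, mu} blocks every backdoor path, so it is the unique smallest valid adjustment set.

{kappa, mu}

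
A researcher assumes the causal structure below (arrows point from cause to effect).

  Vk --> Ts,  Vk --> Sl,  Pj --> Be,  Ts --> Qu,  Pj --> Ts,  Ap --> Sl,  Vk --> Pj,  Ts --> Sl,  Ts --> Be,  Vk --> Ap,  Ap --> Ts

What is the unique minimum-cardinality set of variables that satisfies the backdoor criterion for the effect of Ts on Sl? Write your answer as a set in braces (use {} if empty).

Variables eligible for adjustment (non-descendants of Ts, excluding Ts and Sl): {Ap, Pj, Vk}.
Backdoor paths from Ts to Sl:
  P1: Ts <- Vk -> Ap -> Sl
  P2: Ts <- Vk -> Sl
  P3: Ts <- Ap <- Vk -> Sl
  P4: Ts <- Ap -> Sl
  P5: Ts <- Pj <- Vk -> Ap -> Sl
  P6: Ts <- Pj <- Vk -> Sl
The empty set is not sufficient: P1 (Ts <- Vk -> Ap -> Sl) has no collider blocking it and no conditioned non-collider, so it is open.
Try {Ap, Vk}:
  P1: blocked at fork node Vk ∈ conditioning set.
  P2: blocked at fork node Vk ∈ conditioning set.
  P3: blocked at chain node Ap ∈ conditioning set.
  P4: blocked at fork node Ap ∈ conditioning set.
  P5: blocked at fork node Vk ∈ conditioning set.
  P6: blocked at fork node Vk ∈ conditioning set.
{Ap, Vk} contains no descendant of Ts and blocks every backdoor path.
Every element of {Ap, Vk} is needed (dropping Ap leaves P4 open; dropping Vk leaves P2 open), so no proper subset is valid.
Among all size-2 subsets of the eligible variables, only {Ap, Vk} blocks every backdoor path, so it is the unique smallest valid adjustment set.

{Ap, Vk}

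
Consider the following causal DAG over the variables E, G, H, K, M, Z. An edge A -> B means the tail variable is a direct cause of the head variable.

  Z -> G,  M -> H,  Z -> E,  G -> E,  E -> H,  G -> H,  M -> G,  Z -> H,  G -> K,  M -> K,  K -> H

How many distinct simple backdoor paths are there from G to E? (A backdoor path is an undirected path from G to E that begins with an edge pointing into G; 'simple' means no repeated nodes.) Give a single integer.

A backdoor path from G to E is any simple undirected path whose first edge points into G (i.e. leaves G via a parent).
Parents of G: {M, Z}.
Enumerating:
  P1: G <- Z -> E
  P2: G <- Z -> H <- E
  P3: G <- M -> K -> H <- Z -> E
  P4: G <- M -> K -> H <- E
  P5: G <- M -> H <- Z -> E
  P6: G <- M -> H <- E
That exhausts the simple backdoor paths. Count: 6.

6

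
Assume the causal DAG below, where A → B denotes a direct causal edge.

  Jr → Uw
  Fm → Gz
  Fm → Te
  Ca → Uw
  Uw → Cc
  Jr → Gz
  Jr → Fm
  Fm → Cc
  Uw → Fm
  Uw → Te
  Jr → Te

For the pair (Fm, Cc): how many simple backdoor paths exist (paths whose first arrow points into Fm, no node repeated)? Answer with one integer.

A backdoor path from Fm to Cc is any simple undirected path whose first edge points into Fm (i.e. leaves Fm via a parent).
Parents of Fm: {Jr, Uw}.
Enumerating:
  P1: Fm <- Jr -> Uw -> Cc
  P2: Fm <- Jr -> Te <- Uw -> Cc
  P3: Fm <- Uw -> Cc
That exhausts the simple backdoor paths. Count: 3.

3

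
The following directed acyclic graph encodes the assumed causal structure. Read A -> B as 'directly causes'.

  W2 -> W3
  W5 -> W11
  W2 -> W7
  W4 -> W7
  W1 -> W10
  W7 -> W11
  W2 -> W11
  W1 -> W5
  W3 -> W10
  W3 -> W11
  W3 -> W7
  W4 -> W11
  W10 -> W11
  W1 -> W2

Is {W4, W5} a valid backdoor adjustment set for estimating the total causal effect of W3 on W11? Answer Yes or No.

No

Backdoor paths from W3 to W11 (paths whose first edge points into W3):
  P1: W3 <- W2 <- W1 -> W5 -> W11
  P2: W3 <- W2 <- W1 -> W10 -> W11
  P3: W3 <- W2 -> W7 <- W4 -> W11
  P4: W3 <- W2 -> W7 -> W11
  P5: W3 <- W2 -> W11
Condition 1 (no descendant of W3 in the set): holds — descendants of W3 are {W10, W11, W7}; none are in {W4, W5}.
Condition 2 (every backdoor path blocked by {W4, W5}):
  P1: blocked at chain node W5 ∈ conditioning set.
  P2: open — no interior node is in the conditioning set.
  P3: blocked at collider W7 (neither it nor any descendant is in the conditioning set).
  P4: open — no interior node is in the conditioning set.
  P5: open — no interior node is in the conditioning set.
{W4, W5} does not satisfy the backdoor criterion.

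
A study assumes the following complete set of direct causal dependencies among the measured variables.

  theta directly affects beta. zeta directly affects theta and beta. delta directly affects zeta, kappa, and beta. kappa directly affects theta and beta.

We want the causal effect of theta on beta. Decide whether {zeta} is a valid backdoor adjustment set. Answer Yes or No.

Backdoor paths from theta to beta (paths whose first edge points into theta):
  P1: theta <- kappa <- delta -> zeta -> beta
  P2: theta <- kappa <- delta -> beta
  P3: theta <- kappa -> beta
  P4: theta <- zeta <- delta -> kappa -> beta
  P5: theta <- zeta <- delta -> beta
  P6: theta <- zeta -> beta
Condition 1 (no descendant of theta in the set): holds — descendants of theta are {beta}; none are in {zeta}.
Condition 2 (every backdoor path blocked by {zeta}):
  P1: blocked at chain node zeta ∈ conditioning set.
  P2: open — no interior node is in the conditioning set.
  P3: open — no interior node is in the conditioning set.
  P4: blocked at chain node zeta ∈ conditioning set.
  P5: blocked at chain node zeta ∈ conditioning set.
  P6: blocked at fork node zeta ∈ conditioning set.
{zeta} does not satisfy the backdoor criterion.

No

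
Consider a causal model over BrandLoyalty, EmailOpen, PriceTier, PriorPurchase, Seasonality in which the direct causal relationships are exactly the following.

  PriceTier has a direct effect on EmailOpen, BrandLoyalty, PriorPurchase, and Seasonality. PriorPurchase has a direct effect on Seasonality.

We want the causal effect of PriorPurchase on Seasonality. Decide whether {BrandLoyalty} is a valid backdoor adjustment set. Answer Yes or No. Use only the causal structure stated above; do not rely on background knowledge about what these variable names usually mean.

No

Backdoor paths from PriorPurchase to Seasonality (paths whose first edge points into PriorPurchase):
  P1: PriorPurchase <- PriceTier -> Seasonality
Condition 1 (no descendant of PriorPurchase in the set): holds — descendants of PriorPurchase are {Seasonality}; none are in {BrandLoyalty}.
Condition 2 (every backdoor path blocked by {BrandLoyalty}):
  P1: open — no interior node is in the conditioning set.
{BrandLoyalty} does not satisfy the backdoor criterion.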